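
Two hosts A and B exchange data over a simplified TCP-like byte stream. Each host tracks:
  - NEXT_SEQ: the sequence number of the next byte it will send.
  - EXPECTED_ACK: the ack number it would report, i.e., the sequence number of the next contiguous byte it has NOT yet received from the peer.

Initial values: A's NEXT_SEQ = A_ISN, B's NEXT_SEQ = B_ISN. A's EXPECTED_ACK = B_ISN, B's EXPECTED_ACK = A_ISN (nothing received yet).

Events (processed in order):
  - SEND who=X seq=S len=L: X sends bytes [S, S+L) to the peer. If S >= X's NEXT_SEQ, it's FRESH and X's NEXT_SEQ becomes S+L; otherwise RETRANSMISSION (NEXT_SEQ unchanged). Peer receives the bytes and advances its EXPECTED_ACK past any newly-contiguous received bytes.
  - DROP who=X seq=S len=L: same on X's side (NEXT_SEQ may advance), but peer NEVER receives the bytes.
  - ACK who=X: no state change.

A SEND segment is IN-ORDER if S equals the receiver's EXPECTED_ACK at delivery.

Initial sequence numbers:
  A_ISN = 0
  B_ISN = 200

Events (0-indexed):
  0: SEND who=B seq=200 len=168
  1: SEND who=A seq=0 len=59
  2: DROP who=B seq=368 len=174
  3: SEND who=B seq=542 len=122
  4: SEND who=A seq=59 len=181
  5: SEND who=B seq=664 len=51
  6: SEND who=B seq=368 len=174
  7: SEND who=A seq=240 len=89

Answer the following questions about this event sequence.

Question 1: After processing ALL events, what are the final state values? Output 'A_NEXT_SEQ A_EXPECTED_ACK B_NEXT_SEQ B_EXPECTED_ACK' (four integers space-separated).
Answer: 329 715 715 329

Derivation:
After event 0: A_seq=0 A_ack=368 B_seq=368 B_ack=0
After event 1: A_seq=59 A_ack=368 B_seq=368 B_ack=59
After event 2: A_seq=59 A_ack=368 B_seq=542 B_ack=59
After event 3: A_seq=59 A_ack=368 B_seq=664 B_ack=59
After event 4: A_seq=240 A_ack=368 B_seq=664 B_ack=240
After event 5: A_seq=240 A_ack=368 B_seq=715 B_ack=240
After event 6: A_seq=240 A_ack=715 B_seq=715 B_ack=240
After event 7: A_seq=329 A_ack=715 B_seq=715 B_ack=329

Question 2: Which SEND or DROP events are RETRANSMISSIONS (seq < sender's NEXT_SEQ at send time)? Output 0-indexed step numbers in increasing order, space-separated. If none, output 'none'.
Step 0: SEND seq=200 -> fresh
Step 1: SEND seq=0 -> fresh
Step 2: DROP seq=368 -> fresh
Step 3: SEND seq=542 -> fresh
Step 4: SEND seq=59 -> fresh
Step 5: SEND seq=664 -> fresh
Step 6: SEND seq=368 -> retransmit
Step 7: SEND seq=240 -> fresh

Answer: 6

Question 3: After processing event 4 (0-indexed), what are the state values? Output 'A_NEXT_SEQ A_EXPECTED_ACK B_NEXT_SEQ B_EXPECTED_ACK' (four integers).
After event 0: A_seq=0 A_ack=368 B_seq=368 B_ack=0
After event 1: A_seq=59 A_ack=368 B_seq=368 B_ack=59
After event 2: A_seq=59 A_ack=368 B_seq=542 B_ack=59
After event 3: A_seq=59 A_ack=368 B_seq=664 B_ack=59
After event 4: A_seq=240 A_ack=368 B_seq=664 B_ack=240

240 368 664 240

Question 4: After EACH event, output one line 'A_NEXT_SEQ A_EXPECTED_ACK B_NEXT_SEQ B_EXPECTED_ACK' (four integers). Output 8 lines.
0 368 368 0
59 368 368 59
59 368 542 59
59 368 664 59
240 368 664 240
240 368 715 240
240 715 715 240
329 715 715 329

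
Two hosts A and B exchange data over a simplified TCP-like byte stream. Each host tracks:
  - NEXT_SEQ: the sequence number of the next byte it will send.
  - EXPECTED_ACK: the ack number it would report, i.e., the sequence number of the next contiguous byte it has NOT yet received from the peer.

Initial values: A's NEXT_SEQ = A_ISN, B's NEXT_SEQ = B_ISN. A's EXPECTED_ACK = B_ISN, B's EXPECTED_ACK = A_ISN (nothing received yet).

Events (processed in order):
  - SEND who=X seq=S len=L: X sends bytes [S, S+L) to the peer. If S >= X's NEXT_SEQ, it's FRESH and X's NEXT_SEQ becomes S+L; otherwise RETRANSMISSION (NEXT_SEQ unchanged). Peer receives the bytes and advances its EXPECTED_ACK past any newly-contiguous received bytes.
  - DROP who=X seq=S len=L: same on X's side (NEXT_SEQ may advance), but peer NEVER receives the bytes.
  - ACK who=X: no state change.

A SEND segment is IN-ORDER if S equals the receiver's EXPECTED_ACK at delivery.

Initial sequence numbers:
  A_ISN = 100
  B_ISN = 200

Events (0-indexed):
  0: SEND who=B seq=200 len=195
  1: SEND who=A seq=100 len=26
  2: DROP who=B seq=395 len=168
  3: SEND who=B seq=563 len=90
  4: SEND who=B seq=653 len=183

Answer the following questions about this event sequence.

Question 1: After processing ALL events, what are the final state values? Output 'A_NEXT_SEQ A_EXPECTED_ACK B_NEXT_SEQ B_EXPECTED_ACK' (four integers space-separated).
After event 0: A_seq=100 A_ack=395 B_seq=395 B_ack=100
After event 1: A_seq=126 A_ack=395 B_seq=395 B_ack=126
After event 2: A_seq=126 A_ack=395 B_seq=563 B_ack=126
After event 3: A_seq=126 A_ack=395 B_seq=653 B_ack=126
After event 4: A_seq=126 A_ack=395 B_seq=836 B_ack=126

Answer: 126 395 836 126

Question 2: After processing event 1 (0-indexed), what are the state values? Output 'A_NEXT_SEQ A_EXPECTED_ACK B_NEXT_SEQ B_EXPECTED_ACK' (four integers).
After event 0: A_seq=100 A_ack=395 B_seq=395 B_ack=100
After event 1: A_seq=126 A_ack=395 B_seq=395 B_ack=126

126 395 395 126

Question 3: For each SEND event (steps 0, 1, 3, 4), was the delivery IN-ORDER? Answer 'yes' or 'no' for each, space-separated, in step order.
Step 0: SEND seq=200 -> in-order
Step 1: SEND seq=100 -> in-order
Step 3: SEND seq=563 -> out-of-order
Step 4: SEND seq=653 -> out-of-order

Answer: yes yes no no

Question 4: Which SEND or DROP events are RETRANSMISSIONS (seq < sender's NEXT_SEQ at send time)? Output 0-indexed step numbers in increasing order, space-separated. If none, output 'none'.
Step 0: SEND seq=200 -> fresh
Step 1: SEND seq=100 -> fresh
Step 2: DROP seq=395 -> fresh
Step 3: SEND seq=563 -> fresh
Step 4: SEND seq=653 -> fresh

Answer: none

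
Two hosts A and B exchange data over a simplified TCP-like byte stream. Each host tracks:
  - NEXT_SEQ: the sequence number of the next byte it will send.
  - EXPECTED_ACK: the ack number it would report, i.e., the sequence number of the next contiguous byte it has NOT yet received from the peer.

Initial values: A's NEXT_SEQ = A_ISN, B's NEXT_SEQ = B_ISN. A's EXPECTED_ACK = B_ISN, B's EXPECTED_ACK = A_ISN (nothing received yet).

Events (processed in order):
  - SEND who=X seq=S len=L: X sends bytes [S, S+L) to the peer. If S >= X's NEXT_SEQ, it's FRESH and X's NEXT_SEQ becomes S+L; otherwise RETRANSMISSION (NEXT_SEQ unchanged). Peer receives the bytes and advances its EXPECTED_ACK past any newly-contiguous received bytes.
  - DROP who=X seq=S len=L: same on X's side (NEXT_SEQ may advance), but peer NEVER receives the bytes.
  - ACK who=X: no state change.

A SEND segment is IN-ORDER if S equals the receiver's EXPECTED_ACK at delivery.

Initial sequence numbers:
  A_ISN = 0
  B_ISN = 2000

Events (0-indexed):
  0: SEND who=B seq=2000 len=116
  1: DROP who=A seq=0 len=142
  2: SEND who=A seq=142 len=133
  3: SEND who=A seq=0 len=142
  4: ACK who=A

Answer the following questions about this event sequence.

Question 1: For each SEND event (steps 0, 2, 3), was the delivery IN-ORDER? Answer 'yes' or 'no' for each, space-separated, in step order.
Answer: yes no yes

Derivation:
Step 0: SEND seq=2000 -> in-order
Step 2: SEND seq=142 -> out-of-order
Step 3: SEND seq=0 -> in-order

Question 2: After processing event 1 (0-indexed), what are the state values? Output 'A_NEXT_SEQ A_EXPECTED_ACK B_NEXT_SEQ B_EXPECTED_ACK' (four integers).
After event 0: A_seq=0 A_ack=2116 B_seq=2116 B_ack=0
After event 1: A_seq=142 A_ack=2116 B_seq=2116 B_ack=0

142 2116 2116 0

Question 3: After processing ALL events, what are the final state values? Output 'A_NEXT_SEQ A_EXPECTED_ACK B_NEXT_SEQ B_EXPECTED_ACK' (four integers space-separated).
After event 0: A_seq=0 A_ack=2116 B_seq=2116 B_ack=0
After event 1: A_seq=142 A_ack=2116 B_seq=2116 B_ack=0
After event 2: A_seq=275 A_ack=2116 B_seq=2116 B_ack=0
After event 3: A_seq=275 A_ack=2116 B_seq=2116 B_ack=275
After event 4: A_seq=275 A_ack=2116 B_seq=2116 B_ack=275

Answer: 275 2116 2116 275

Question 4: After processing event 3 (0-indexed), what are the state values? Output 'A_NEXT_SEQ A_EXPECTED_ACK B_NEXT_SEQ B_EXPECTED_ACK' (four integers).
After event 0: A_seq=0 A_ack=2116 B_seq=2116 B_ack=0
After event 1: A_seq=142 A_ack=2116 B_seq=2116 B_ack=0
After event 2: A_seq=275 A_ack=2116 B_seq=2116 B_ack=0
After event 3: A_seq=275 A_ack=2116 B_seq=2116 B_ack=275

275 2116 2116 275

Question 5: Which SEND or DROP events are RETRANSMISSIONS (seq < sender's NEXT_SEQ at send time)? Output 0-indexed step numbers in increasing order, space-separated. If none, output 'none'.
Answer: 3

Derivation:
Step 0: SEND seq=2000 -> fresh
Step 1: DROP seq=0 -> fresh
Step 2: SEND seq=142 -> fresh
Step 3: SEND seq=0 -> retransmit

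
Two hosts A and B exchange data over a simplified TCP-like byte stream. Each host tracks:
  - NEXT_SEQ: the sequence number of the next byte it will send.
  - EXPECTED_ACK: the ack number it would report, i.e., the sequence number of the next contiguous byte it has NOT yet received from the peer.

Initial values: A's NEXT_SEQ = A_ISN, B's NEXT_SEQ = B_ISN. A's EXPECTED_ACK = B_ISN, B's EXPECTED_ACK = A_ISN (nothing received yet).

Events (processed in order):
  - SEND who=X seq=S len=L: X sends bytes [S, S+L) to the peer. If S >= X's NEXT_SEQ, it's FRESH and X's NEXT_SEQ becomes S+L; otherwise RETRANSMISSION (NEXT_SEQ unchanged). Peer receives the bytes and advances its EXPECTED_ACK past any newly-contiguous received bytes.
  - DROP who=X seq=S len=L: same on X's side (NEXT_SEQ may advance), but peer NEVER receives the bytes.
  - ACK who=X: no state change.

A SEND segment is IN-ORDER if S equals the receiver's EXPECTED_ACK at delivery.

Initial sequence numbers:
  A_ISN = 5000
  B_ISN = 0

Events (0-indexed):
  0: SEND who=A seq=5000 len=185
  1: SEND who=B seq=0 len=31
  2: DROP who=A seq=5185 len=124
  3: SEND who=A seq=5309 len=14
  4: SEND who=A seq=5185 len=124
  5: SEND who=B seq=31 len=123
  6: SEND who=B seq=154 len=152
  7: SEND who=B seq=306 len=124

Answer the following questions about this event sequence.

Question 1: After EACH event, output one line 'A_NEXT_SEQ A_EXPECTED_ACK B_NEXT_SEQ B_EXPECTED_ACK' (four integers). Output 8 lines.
5185 0 0 5185
5185 31 31 5185
5309 31 31 5185
5323 31 31 5185
5323 31 31 5323
5323 154 154 5323
5323 306 306 5323
5323 430 430 5323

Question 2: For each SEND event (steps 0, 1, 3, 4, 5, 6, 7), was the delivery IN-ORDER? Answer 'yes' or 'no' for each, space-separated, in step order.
Answer: yes yes no yes yes yes yes

Derivation:
Step 0: SEND seq=5000 -> in-order
Step 1: SEND seq=0 -> in-order
Step 3: SEND seq=5309 -> out-of-order
Step 4: SEND seq=5185 -> in-order
Step 5: SEND seq=31 -> in-order
Step 6: SEND seq=154 -> in-order
Step 7: SEND seq=306 -> in-order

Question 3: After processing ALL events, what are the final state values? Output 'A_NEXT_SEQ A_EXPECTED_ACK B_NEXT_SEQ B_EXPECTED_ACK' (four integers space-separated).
Answer: 5323 430 430 5323

Derivation:
After event 0: A_seq=5185 A_ack=0 B_seq=0 B_ack=5185
After event 1: A_seq=5185 A_ack=31 B_seq=31 B_ack=5185
After event 2: A_seq=5309 A_ack=31 B_seq=31 B_ack=5185
After event 3: A_seq=5323 A_ack=31 B_seq=31 B_ack=5185
After event 4: A_seq=5323 A_ack=31 B_seq=31 B_ack=5323
After event 5: A_seq=5323 A_ack=154 B_seq=154 B_ack=5323
After event 6: A_seq=5323 A_ack=306 B_seq=306 B_ack=5323
After event 7: A_seq=5323 A_ack=430 B_seq=430 B_ack=5323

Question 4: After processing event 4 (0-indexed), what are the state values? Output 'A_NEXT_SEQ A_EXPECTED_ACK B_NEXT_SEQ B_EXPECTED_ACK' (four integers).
After event 0: A_seq=5185 A_ack=0 B_seq=0 B_ack=5185
After event 1: A_seq=5185 A_ack=31 B_seq=31 B_ack=5185
After event 2: A_seq=5309 A_ack=31 B_seq=31 B_ack=5185
After event 3: A_seq=5323 A_ack=31 B_seq=31 B_ack=5185
After event 4: A_seq=5323 A_ack=31 B_seq=31 B_ack=5323

5323 31 31 5323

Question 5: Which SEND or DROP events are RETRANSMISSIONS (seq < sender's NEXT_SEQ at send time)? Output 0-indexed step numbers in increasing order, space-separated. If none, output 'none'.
Answer: 4

Derivation:
Step 0: SEND seq=5000 -> fresh
Step 1: SEND seq=0 -> fresh
Step 2: DROP seq=5185 -> fresh
Step 3: SEND seq=5309 -> fresh
Step 4: SEND seq=5185 -> retransmit
Step 5: SEND seq=31 -> fresh
Step 6: SEND seq=154 -> fresh
Step 7: SEND seq=306 -> fresh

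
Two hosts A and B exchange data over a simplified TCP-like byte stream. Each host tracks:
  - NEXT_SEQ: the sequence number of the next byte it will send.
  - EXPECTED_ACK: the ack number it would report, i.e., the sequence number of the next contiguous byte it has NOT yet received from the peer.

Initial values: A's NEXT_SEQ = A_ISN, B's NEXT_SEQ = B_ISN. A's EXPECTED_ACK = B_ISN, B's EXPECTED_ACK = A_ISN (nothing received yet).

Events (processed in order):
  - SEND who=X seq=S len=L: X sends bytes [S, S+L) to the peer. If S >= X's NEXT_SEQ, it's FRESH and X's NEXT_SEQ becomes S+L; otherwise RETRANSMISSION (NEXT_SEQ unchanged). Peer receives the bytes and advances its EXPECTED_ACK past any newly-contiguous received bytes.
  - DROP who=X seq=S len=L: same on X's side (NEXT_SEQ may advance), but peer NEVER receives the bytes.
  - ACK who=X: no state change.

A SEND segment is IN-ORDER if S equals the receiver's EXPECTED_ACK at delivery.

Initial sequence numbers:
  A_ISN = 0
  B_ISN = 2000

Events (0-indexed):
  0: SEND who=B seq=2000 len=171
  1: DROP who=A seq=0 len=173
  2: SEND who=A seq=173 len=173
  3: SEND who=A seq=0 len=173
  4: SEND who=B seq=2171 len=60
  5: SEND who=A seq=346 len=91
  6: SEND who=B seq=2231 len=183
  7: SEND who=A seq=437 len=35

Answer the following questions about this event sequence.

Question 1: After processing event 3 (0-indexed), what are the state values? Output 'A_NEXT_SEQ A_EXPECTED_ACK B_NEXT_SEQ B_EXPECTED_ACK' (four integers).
After event 0: A_seq=0 A_ack=2171 B_seq=2171 B_ack=0
After event 1: A_seq=173 A_ack=2171 B_seq=2171 B_ack=0
After event 2: A_seq=346 A_ack=2171 B_seq=2171 B_ack=0
After event 3: A_seq=346 A_ack=2171 B_seq=2171 B_ack=346

346 2171 2171 346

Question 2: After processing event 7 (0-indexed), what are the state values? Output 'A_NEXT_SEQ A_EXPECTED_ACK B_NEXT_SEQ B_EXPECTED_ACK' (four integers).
After event 0: A_seq=0 A_ack=2171 B_seq=2171 B_ack=0
After event 1: A_seq=173 A_ack=2171 B_seq=2171 B_ack=0
After event 2: A_seq=346 A_ack=2171 B_seq=2171 B_ack=0
After event 3: A_seq=346 A_ack=2171 B_seq=2171 B_ack=346
After event 4: A_seq=346 A_ack=2231 B_seq=2231 B_ack=346
After event 5: A_seq=437 A_ack=2231 B_seq=2231 B_ack=437
After event 6: A_seq=437 A_ack=2414 B_seq=2414 B_ack=437
After event 7: A_seq=472 A_ack=2414 B_seq=2414 B_ack=472

472 2414 2414 472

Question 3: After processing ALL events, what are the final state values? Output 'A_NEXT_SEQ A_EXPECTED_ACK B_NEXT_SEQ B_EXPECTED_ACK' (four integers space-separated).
After event 0: A_seq=0 A_ack=2171 B_seq=2171 B_ack=0
After event 1: A_seq=173 A_ack=2171 B_seq=2171 B_ack=0
After event 2: A_seq=346 A_ack=2171 B_seq=2171 B_ack=0
After event 3: A_seq=346 A_ack=2171 B_seq=2171 B_ack=346
After event 4: A_seq=346 A_ack=2231 B_seq=2231 B_ack=346
After event 5: A_seq=437 A_ack=2231 B_seq=2231 B_ack=437
After event 6: A_seq=437 A_ack=2414 B_seq=2414 B_ack=437
After event 7: A_seq=472 A_ack=2414 B_seq=2414 B_ack=472

Answer: 472 2414 2414 472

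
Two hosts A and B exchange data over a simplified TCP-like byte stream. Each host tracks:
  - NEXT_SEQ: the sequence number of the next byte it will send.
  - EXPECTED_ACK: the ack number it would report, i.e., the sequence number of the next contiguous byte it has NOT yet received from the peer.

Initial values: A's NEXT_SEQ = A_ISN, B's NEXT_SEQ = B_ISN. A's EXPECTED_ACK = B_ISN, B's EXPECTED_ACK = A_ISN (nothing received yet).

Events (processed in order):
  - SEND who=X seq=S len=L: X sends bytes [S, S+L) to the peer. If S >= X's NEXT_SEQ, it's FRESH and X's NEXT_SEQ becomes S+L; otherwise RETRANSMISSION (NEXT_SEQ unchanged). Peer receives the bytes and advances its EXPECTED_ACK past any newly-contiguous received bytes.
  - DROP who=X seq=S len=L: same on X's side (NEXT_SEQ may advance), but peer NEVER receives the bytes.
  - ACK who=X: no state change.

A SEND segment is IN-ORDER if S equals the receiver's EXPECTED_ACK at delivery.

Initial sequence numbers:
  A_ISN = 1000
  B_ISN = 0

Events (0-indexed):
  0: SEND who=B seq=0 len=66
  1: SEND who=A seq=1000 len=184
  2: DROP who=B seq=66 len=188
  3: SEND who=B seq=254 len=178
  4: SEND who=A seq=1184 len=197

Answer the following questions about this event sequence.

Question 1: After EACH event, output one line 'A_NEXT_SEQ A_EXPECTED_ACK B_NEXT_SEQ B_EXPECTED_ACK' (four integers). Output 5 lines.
1000 66 66 1000
1184 66 66 1184
1184 66 254 1184
1184 66 432 1184
1381 66 432 1381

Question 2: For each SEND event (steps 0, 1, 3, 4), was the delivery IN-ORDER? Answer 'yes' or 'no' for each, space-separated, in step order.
Step 0: SEND seq=0 -> in-order
Step 1: SEND seq=1000 -> in-order
Step 3: SEND seq=254 -> out-of-order
Step 4: SEND seq=1184 -> in-order

Answer: yes yes no yes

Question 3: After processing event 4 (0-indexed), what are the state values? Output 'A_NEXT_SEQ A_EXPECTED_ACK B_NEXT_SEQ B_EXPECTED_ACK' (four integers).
After event 0: A_seq=1000 A_ack=66 B_seq=66 B_ack=1000
After event 1: A_seq=1184 A_ack=66 B_seq=66 B_ack=1184
After event 2: A_seq=1184 A_ack=66 B_seq=254 B_ack=1184
After event 3: A_seq=1184 A_ack=66 B_seq=432 B_ack=1184
After event 4: A_seq=1381 A_ack=66 B_seq=432 B_ack=1381

1381 66 432 1381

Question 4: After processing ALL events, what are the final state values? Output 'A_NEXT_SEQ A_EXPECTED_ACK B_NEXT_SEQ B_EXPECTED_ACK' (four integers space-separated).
After event 0: A_seq=1000 A_ack=66 B_seq=66 B_ack=1000
After event 1: A_seq=1184 A_ack=66 B_seq=66 B_ack=1184
After event 2: A_seq=1184 A_ack=66 B_seq=254 B_ack=1184
After event 3: A_seq=1184 A_ack=66 B_seq=432 B_ack=1184
After event 4: A_seq=1381 A_ack=66 B_seq=432 B_ack=1381

Answer: 1381 66 432 1381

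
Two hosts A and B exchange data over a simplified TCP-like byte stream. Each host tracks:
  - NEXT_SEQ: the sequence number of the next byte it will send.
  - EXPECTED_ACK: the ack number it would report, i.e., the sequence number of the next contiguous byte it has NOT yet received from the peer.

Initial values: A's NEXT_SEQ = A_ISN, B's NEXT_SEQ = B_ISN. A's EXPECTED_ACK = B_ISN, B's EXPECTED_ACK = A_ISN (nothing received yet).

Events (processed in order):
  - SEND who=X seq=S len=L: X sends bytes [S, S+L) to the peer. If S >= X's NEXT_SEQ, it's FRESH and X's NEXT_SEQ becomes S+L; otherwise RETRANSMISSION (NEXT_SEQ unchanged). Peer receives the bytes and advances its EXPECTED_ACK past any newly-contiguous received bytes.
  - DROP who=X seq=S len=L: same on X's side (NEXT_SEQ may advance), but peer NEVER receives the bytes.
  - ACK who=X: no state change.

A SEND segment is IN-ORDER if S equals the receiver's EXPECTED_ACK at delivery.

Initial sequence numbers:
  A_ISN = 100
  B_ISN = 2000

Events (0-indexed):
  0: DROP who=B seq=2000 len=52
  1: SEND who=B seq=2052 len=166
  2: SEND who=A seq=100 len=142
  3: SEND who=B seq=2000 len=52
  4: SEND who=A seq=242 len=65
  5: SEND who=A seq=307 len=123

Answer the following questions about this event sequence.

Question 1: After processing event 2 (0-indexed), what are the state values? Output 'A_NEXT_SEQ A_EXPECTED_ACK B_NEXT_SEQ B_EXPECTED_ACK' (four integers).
After event 0: A_seq=100 A_ack=2000 B_seq=2052 B_ack=100
After event 1: A_seq=100 A_ack=2000 B_seq=2218 B_ack=100
After event 2: A_seq=242 A_ack=2000 B_seq=2218 B_ack=242

242 2000 2218 242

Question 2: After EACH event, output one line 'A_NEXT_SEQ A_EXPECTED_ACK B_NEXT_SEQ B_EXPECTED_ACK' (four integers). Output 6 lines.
100 2000 2052 100
100 2000 2218 100
242 2000 2218 242
242 2218 2218 242
307 2218 2218 307
430 2218 2218 430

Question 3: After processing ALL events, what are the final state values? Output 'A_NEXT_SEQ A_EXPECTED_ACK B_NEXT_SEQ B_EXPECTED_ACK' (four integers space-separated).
Answer: 430 2218 2218 430

Derivation:
After event 0: A_seq=100 A_ack=2000 B_seq=2052 B_ack=100
After event 1: A_seq=100 A_ack=2000 B_seq=2218 B_ack=100
After event 2: A_seq=242 A_ack=2000 B_seq=2218 B_ack=242
After event 3: A_seq=242 A_ack=2218 B_seq=2218 B_ack=242
After event 4: A_seq=307 A_ack=2218 B_seq=2218 B_ack=307
After event 5: A_seq=430 A_ack=2218 B_seq=2218 B_ack=430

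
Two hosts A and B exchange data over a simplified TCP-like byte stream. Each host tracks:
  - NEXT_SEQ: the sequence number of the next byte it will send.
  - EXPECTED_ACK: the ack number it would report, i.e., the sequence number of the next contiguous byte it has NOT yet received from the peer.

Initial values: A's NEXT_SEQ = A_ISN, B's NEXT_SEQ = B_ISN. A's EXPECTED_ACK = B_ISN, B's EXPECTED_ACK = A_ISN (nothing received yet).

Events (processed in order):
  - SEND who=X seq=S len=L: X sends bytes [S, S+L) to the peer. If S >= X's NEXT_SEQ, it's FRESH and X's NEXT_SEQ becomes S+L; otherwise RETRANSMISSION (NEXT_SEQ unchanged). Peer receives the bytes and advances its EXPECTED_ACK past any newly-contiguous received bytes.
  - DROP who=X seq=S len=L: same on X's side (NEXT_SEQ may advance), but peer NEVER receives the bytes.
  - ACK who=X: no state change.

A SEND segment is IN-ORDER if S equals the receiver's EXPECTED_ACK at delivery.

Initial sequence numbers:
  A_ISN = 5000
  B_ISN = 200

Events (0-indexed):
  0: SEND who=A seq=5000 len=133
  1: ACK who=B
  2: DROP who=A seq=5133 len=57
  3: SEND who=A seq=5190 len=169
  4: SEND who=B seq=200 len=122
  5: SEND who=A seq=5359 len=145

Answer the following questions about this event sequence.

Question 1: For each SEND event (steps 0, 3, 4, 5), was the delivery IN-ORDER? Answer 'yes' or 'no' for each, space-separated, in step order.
Step 0: SEND seq=5000 -> in-order
Step 3: SEND seq=5190 -> out-of-order
Step 4: SEND seq=200 -> in-order
Step 5: SEND seq=5359 -> out-of-order

Answer: yes no yes no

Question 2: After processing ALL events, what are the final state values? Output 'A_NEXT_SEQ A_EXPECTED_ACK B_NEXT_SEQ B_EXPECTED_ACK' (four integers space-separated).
Answer: 5504 322 322 5133

Derivation:
After event 0: A_seq=5133 A_ack=200 B_seq=200 B_ack=5133
After event 1: A_seq=5133 A_ack=200 B_seq=200 B_ack=5133
After event 2: A_seq=5190 A_ack=200 B_seq=200 B_ack=5133
After event 3: A_seq=5359 A_ack=200 B_seq=200 B_ack=5133
After event 4: A_seq=5359 A_ack=322 B_seq=322 B_ack=5133
After event 5: A_seq=5504 A_ack=322 B_seq=322 B_ack=5133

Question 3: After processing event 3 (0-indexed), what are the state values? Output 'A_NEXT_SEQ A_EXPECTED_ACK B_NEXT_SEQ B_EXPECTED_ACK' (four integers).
After event 0: A_seq=5133 A_ack=200 B_seq=200 B_ack=5133
After event 1: A_seq=5133 A_ack=200 B_seq=200 B_ack=5133
After event 2: A_seq=5190 A_ack=200 B_seq=200 B_ack=5133
After event 3: A_seq=5359 A_ack=200 B_seq=200 B_ack=5133

5359 200 200 5133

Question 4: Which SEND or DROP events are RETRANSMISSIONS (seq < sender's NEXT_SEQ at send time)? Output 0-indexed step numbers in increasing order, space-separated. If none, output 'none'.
Answer: none

Derivation:
Step 0: SEND seq=5000 -> fresh
Step 2: DROP seq=5133 -> fresh
Step 3: SEND seq=5190 -> fresh
Step 4: SEND seq=200 -> fresh
Step 5: SEND seq=5359 -> fresh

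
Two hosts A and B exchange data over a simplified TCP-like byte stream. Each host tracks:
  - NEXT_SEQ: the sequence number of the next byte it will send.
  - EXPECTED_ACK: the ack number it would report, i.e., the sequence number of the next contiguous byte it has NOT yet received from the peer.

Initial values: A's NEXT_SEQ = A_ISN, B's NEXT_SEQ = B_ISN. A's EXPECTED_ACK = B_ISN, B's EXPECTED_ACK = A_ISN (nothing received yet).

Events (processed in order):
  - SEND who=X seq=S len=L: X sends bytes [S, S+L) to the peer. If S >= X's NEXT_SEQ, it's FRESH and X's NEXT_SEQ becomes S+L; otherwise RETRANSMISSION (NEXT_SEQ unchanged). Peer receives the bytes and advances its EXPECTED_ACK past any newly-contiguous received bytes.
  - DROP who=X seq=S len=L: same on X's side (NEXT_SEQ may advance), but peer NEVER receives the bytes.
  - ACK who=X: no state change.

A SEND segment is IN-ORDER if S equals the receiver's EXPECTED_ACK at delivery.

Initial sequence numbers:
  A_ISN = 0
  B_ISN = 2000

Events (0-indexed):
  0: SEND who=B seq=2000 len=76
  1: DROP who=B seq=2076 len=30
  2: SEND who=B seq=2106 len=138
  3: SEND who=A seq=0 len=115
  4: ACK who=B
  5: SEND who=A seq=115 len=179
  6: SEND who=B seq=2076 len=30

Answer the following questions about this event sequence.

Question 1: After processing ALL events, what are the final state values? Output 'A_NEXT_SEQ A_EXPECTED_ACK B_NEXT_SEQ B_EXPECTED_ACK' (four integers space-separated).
Answer: 294 2244 2244 294

Derivation:
After event 0: A_seq=0 A_ack=2076 B_seq=2076 B_ack=0
After event 1: A_seq=0 A_ack=2076 B_seq=2106 B_ack=0
After event 2: A_seq=0 A_ack=2076 B_seq=2244 B_ack=0
After event 3: A_seq=115 A_ack=2076 B_seq=2244 B_ack=115
After event 4: A_seq=115 A_ack=2076 B_seq=2244 B_ack=115
After event 5: A_seq=294 A_ack=2076 B_seq=2244 B_ack=294
After event 6: A_seq=294 A_ack=2244 B_seq=2244 B_ack=294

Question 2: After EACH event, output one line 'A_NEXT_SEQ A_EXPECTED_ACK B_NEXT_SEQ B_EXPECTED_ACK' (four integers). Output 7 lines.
0 2076 2076 0
0 2076 2106 0
0 2076 2244 0
115 2076 2244 115
115 2076 2244 115
294 2076 2244 294
294 2244 2244 294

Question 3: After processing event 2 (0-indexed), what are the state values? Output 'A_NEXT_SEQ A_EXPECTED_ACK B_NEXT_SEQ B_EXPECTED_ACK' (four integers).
After event 0: A_seq=0 A_ack=2076 B_seq=2076 B_ack=0
After event 1: A_seq=0 A_ack=2076 B_seq=2106 B_ack=0
After event 2: A_seq=0 A_ack=2076 B_seq=2244 B_ack=0

0 2076 2244 0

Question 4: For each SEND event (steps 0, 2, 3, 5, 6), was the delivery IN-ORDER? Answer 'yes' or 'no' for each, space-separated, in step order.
Answer: yes no yes yes yes

Derivation:
Step 0: SEND seq=2000 -> in-order
Step 2: SEND seq=2106 -> out-of-order
Step 3: SEND seq=0 -> in-order
Step 5: SEND seq=115 -> in-order
Step 6: SEND seq=2076 -> in-order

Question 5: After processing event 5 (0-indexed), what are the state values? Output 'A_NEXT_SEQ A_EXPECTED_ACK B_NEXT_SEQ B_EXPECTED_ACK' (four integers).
After event 0: A_seq=0 A_ack=2076 B_seq=2076 B_ack=0
After event 1: A_seq=0 A_ack=2076 B_seq=2106 B_ack=0
After event 2: A_seq=0 A_ack=2076 B_seq=2244 B_ack=0
After event 3: A_seq=115 A_ack=2076 B_seq=2244 B_ack=115
After event 4: A_seq=115 A_ack=2076 B_seq=2244 B_ack=115
After event 5: A_seq=294 A_ack=2076 B_seq=2244 B_ack=294

294 2076 2244 294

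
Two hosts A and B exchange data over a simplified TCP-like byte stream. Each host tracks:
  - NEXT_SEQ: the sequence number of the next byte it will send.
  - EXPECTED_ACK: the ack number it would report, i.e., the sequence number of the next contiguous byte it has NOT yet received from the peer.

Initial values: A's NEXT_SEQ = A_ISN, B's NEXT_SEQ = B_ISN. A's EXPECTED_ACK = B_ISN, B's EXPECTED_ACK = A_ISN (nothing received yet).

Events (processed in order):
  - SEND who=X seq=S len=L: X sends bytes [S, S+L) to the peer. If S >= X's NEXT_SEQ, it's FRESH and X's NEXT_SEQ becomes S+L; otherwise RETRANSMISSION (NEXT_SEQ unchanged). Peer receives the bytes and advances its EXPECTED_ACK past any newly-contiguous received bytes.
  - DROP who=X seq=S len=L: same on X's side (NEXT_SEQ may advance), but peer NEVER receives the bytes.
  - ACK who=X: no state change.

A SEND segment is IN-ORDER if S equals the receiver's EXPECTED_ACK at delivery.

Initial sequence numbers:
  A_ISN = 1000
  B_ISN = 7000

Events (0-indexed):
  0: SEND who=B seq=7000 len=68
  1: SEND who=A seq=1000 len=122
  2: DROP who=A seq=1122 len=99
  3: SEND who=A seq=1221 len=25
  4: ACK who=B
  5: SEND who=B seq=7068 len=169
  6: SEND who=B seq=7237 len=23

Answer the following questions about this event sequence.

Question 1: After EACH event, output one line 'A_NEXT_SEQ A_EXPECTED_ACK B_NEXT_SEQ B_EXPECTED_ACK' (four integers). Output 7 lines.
1000 7068 7068 1000
1122 7068 7068 1122
1221 7068 7068 1122
1246 7068 7068 1122
1246 7068 7068 1122
1246 7237 7237 1122
1246 7260 7260 1122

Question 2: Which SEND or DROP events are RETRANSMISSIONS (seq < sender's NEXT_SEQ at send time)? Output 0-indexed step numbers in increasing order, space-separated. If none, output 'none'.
Step 0: SEND seq=7000 -> fresh
Step 1: SEND seq=1000 -> fresh
Step 2: DROP seq=1122 -> fresh
Step 3: SEND seq=1221 -> fresh
Step 5: SEND seq=7068 -> fresh
Step 6: SEND seq=7237 -> fresh

Answer: none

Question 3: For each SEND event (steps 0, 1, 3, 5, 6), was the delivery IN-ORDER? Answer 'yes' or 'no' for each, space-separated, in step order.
Step 0: SEND seq=7000 -> in-order
Step 1: SEND seq=1000 -> in-order
Step 3: SEND seq=1221 -> out-of-order
Step 5: SEND seq=7068 -> in-order
Step 6: SEND seq=7237 -> in-order

Answer: yes yes no yes yes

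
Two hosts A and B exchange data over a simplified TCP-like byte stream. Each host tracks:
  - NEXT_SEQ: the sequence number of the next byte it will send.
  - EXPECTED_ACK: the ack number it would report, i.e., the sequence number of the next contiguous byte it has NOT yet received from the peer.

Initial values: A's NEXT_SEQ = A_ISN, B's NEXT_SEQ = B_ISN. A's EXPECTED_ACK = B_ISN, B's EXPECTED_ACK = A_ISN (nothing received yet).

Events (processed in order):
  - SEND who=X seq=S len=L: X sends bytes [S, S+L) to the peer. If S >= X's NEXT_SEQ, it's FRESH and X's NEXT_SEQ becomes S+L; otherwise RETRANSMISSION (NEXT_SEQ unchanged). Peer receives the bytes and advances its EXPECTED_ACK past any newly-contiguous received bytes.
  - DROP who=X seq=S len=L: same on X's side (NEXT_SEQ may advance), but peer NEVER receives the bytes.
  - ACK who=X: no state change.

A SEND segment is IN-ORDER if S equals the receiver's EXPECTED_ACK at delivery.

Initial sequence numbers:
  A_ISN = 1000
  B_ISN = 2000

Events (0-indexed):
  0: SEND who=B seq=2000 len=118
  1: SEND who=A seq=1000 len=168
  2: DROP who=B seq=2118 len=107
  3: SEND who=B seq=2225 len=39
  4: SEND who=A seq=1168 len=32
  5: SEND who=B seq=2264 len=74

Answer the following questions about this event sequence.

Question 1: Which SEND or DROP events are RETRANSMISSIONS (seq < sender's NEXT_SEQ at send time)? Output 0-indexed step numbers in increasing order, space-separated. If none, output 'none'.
Step 0: SEND seq=2000 -> fresh
Step 1: SEND seq=1000 -> fresh
Step 2: DROP seq=2118 -> fresh
Step 3: SEND seq=2225 -> fresh
Step 4: SEND seq=1168 -> fresh
Step 5: SEND seq=2264 -> fresh

Answer: none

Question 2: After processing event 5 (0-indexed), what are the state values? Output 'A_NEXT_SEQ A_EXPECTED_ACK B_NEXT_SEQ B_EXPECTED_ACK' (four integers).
After event 0: A_seq=1000 A_ack=2118 B_seq=2118 B_ack=1000
After event 1: A_seq=1168 A_ack=2118 B_seq=2118 B_ack=1168
After event 2: A_seq=1168 A_ack=2118 B_seq=2225 B_ack=1168
After event 3: A_seq=1168 A_ack=2118 B_seq=2264 B_ack=1168
After event 4: A_seq=1200 A_ack=2118 B_seq=2264 B_ack=1200
After event 5: A_seq=1200 A_ack=2118 B_seq=2338 B_ack=1200

1200 2118 2338 1200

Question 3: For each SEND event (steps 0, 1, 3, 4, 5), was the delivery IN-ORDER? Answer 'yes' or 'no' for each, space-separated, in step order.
Step 0: SEND seq=2000 -> in-order
Step 1: SEND seq=1000 -> in-order
Step 3: SEND seq=2225 -> out-of-order
Step 4: SEND seq=1168 -> in-order
Step 5: SEND seq=2264 -> out-of-order

Answer: yes yes no yes no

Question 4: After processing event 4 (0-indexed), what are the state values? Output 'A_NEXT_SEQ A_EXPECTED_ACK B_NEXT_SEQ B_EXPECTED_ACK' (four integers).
After event 0: A_seq=1000 A_ack=2118 B_seq=2118 B_ack=1000
After event 1: A_seq=1168 A_ack=2118 B_seq=2118 B_ack=1168
After event 2: A_seq=1168 A_ack=2118 B_seq=2225 B_ack=1168
After event 3: A_seq=1168 A_ack=2118 B_seq=2264 B_ack=1168
After event 4: A_seq=1200 A_ack=2118 B_seq=2264 B_ack=1200

1200 2118 2264 1200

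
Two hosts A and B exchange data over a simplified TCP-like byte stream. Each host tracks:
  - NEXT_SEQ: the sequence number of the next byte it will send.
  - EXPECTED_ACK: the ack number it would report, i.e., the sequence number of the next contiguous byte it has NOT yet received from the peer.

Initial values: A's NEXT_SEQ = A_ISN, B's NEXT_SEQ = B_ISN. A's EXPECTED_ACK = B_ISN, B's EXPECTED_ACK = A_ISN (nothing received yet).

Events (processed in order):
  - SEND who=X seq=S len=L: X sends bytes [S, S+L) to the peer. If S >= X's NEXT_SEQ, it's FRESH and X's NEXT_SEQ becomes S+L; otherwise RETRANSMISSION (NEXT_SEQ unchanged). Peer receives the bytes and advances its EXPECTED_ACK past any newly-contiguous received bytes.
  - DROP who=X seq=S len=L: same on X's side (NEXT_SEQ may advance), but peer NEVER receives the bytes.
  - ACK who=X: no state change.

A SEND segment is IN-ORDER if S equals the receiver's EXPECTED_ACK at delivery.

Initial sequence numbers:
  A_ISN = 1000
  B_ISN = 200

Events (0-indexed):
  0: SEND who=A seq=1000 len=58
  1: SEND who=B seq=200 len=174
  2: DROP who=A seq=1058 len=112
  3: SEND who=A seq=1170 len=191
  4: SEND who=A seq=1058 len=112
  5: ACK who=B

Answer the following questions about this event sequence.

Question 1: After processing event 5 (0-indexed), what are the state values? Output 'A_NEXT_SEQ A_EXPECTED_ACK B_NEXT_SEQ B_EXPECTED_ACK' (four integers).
After event 0: A_seq=1058 A_ack=200 B_seq=200 B_ack=1058
After event 1: A_seq=1058 A_ack=374 B_seq=374 B_ack=1058
After event 2: A_seq=1170 A_ack=374 B_seq=374 B_ack=1058
After event 3: A_seq=1361 A_ack=374 B_seq=374 B_ack=1058
After event 4: A_seq=1361 A_ack=374 B_seq=374 B_ack=1361
After event 5: A_seq=1361 A_ack=374 B_seq=374 B_ack=1361

1361 374 374 1361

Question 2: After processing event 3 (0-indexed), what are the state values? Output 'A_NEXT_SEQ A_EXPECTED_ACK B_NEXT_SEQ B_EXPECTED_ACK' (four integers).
After event 0: A_seq=1058 A_ack=200 B_seq=200 B_ack=1058
After event 1: A_seq=1058 A_ack=374 B_seq=374 B_ack=1058
After event 2: A_seq=1170 A_ack=374 B_seq=374 B_ack=1058
After event 3: A_seq=1361 A_ack=374 B_seq=374 B_ack=1058

1361 374 374 1058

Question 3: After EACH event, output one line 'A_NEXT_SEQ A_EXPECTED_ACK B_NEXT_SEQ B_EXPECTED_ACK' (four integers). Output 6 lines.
1058 200 200 1058
1058 374 374 1058
1170 374 374 1058
1361 374 374 1058
1361 374 374 1361
1361 374 374 1361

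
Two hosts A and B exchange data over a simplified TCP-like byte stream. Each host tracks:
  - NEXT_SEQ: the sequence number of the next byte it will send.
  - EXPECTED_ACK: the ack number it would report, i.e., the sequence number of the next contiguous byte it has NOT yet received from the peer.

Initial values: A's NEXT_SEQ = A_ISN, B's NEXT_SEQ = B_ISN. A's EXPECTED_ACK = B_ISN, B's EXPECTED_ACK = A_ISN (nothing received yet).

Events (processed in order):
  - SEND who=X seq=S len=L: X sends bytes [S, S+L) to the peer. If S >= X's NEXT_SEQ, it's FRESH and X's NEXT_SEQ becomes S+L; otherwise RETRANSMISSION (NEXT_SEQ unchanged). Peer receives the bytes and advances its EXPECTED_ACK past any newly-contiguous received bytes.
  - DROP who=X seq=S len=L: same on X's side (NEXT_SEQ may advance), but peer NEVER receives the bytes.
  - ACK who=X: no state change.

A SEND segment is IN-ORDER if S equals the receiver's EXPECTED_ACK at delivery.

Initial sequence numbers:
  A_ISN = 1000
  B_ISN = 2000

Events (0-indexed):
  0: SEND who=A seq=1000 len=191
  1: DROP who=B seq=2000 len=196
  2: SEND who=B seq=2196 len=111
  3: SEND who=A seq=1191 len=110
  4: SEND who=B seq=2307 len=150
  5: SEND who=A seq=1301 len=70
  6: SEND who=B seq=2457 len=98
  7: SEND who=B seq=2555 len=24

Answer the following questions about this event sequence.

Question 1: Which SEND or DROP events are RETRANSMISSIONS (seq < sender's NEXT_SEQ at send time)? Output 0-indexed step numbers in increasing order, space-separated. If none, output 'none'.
Answer: none

Derivation:
Step 0: SEND seq=1000 -> fresh
Step 1: DROP seq=2000 -> fresh
Step 2: SEND seq=2196 -> fresh
Step 3: SEND seq=1191 -> fresh
Step 4: SEND seq=2307 -> fresh
Step 5: SEND seq=1301 -> fresh
Step 6: SEND seq=2457 -> fresh
Step 7: SEND seq=2555 -> fresh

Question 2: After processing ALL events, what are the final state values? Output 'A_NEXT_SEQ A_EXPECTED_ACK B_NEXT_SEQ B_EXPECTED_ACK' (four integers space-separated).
After event 0: A_seq=1191 A_ack=2000 B_seq=2000 B_ack=1191
After event 1: A_seq=1191 A_ack=2000 B_seq=2196 B_ack=1191
After event 2: A_seq=1191 A_ack=2000 B_seq=2307 B_ack=1191
After event 3: A_seq=1301 A_ack=2000 B_seq=2307 B_ack=1301
After event 4: A_seq=1301 A_ack=2000 B_seq=2457 B_ack=1301
After event 5: A_seq=1371 A_ack=2000 B_seq=2457 B_ack=1371
After event 6: A_seq=1371 A_ack=2000 B_seq=2555 B_ack=1371
After event 7: A_seq=1371 A_ack=2000 B_seq=2579 B_ack=1371

Answer: 1371 2000 2579 1371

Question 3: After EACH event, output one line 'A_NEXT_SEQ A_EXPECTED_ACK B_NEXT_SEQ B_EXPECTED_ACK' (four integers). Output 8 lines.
1191 2000 2000 1191
1191 2000 2196 1191
1191 2000 2307 1191
1301 2000 2307 1301
1301 2000 2457 1301
1371 2000 2457 1371
1371 2000 2555 1371
1371 2000 2579 1371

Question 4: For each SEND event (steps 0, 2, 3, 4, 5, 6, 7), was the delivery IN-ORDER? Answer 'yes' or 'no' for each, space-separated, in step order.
Step 0: SEND seq=1000 -> in-order
Step 2: SEND seq=2196 -> out-of-order
Step 3: SEND seq=1191 -> in-order
Step 4: SEND seq=2307 -> out-of-order
Step 5: SEND seq=1301 -> in-order
Step 6: SEND seq=2457 -> out-of-order
Step 7: SEND seq=2555 -> out-of-order

Answer: yes no yes no yes no no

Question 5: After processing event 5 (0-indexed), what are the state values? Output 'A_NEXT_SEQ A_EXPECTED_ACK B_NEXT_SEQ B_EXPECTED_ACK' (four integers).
After event 0: A_seq=1191 A_ack=2000 B_seq=2000 B_ack=1191
After event 1: A_seq=1191 A_ack=2000 B_seq=2196 B_ack=1191
After event 2: A_seq=1191 A_ack=2000 B_seq=2307 B_ack=1191
After event 3: A_seq=1301 A_ack=2000 B_seq=2307 B_ack=1301
After event 4: A_seq=1301 A_ack=2000 B_seq=2457 B_ack=1301
After event 5: A_seq=1371 A_ack=2000 B_seq=2457 B_ack=1371

1371 2000 2457 1371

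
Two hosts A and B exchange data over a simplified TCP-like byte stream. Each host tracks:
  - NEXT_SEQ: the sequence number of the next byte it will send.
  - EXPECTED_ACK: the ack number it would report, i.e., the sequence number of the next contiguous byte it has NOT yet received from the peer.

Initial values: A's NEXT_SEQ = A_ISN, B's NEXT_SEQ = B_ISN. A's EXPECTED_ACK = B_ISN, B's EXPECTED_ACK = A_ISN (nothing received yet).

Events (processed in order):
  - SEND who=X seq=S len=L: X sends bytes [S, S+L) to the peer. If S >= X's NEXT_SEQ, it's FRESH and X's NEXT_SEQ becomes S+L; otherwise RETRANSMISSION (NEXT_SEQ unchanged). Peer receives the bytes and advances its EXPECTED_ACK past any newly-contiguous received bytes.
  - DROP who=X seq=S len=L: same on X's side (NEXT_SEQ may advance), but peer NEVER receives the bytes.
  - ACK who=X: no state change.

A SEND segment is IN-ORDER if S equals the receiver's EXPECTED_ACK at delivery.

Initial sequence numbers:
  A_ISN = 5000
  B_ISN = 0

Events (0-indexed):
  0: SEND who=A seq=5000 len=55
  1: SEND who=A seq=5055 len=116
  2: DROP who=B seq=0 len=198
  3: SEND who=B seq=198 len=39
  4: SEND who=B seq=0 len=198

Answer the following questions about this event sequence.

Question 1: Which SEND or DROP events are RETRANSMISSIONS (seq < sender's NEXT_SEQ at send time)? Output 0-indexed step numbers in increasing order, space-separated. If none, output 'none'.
Step 0: SEND seq=5000 -> fresh
Step 1: SEND seq=5055 -> fresh
Step 2: DROP seq=0 -> fresh
Step 3: SEND seq=198 -> fresh
Step 4: SEND seq=0 -> retransmit

Answer: 4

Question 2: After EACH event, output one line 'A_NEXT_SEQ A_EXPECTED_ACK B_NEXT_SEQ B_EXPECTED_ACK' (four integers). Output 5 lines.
5055 0 0 5055
5171 0 0 5171
5171 0 198 5171
5171 0 237 5171
5171 237 237 5171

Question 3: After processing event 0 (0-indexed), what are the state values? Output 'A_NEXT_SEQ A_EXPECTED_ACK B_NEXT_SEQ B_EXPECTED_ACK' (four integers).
After event 0: A_seq=5055 A_ack=0 B_seq=0 B_ack=5055

5055 0 0 5055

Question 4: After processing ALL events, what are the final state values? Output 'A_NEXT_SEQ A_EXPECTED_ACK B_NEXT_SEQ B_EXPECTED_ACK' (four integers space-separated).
Answer: 5171 237 237 5171

Derivation:
After event 0: A_seq=5055 A_ack=0 B_seq=0 B_ack=5055
After event 1: A_seq=5171 A_ack=0 B_seq=0 B_ack=5171
After event 2: A_seq=5171 A_ack=0 B_seq=198 B_ack=5171
After event 3: A_seq=5171 A_ack=0 B_seq=237 B_ack=5171
After event 4: A_seq=5171 A_ack=237 B_seq=237 B_ack=5171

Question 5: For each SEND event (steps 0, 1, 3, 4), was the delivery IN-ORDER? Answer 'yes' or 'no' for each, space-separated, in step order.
Answer: yes yes no yes

Derivation:
Step 0: SEND seq=5000 -> in-order
Step 1: SEND seq=5055 -> in-order
Step 3: SEND seq=198 -> out-of-order
Step 4: SEND seq=0 -> in-order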